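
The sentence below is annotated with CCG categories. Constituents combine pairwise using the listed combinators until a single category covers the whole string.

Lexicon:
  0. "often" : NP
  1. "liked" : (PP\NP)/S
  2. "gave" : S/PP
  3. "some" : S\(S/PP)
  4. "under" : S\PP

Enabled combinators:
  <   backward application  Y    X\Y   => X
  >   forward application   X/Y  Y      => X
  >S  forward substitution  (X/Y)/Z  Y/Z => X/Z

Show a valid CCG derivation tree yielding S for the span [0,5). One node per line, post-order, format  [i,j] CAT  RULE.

[0,1] NP  lex  "often"
[1,2] (PP\NP)/S  lex  "liked"
[2,3] S/PP  lex  "gave"
[3,4] S\(S/PP)  lex  "some"
[2,4] S  <  k=3
[1,4] PP\NP  >  k=2
[0,4] PP  <  k=1
[4,5] S\PP  lex  "under"
[0,5] S  <  k=4

[0,5] S   <
  [0,4] PP   <
    [0,1] "often" : NP
    [1,4] PP\NP   >
      [1,2] "liked" : (PP\NP)/S
      [2,4] S   <
        [2,3] "gave" : S/PP
        [3,4] "some" : S\(S/PP)
  [4,5] "under" : S\PP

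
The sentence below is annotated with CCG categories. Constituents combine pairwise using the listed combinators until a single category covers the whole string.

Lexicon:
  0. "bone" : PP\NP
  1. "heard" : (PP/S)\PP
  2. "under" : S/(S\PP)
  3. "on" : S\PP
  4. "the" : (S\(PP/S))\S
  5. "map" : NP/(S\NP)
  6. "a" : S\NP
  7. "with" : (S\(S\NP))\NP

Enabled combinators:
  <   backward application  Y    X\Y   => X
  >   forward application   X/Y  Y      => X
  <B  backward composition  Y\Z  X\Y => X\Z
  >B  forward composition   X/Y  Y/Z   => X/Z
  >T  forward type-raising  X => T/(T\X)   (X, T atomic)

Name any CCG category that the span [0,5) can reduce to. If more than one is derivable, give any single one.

S\NP

[0,8] S   <
  [0,5] S\NP   <B
    [0,1] "bone" : PP\NP
    [1,5] S\PP   <B
      [1,2] "heard" : (PP/S)\PP
      [2,5] S\(PP/S)   <
        [2,4] S   >
          [2,3] "under" : S/(S\PP)
          [3,4] "on" : S\PP
        [4,5] "the" : (S\(PP/S))\S
  [5,8] S\(S\NP)   <
    [5,7] NP   >
      [5,6] "map" : NP/(S\NP)
      [6,7] "a" : S\NP
    [7,8] "with" : (S\(S\NP))\NP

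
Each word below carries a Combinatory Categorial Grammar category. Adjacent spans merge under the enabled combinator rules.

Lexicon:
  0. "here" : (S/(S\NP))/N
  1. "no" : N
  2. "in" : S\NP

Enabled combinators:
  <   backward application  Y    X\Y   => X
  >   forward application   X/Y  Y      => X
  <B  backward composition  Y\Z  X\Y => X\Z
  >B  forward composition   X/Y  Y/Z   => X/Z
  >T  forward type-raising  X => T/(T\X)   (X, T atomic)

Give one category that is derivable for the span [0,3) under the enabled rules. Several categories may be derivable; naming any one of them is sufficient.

[0,3] S   >
  [0,2] S/(S\NP)   >
    [0,1] "here" : (S/(S\NP))/N
    [1,2] "no" : N
  [2,3] "in" : S\NP

S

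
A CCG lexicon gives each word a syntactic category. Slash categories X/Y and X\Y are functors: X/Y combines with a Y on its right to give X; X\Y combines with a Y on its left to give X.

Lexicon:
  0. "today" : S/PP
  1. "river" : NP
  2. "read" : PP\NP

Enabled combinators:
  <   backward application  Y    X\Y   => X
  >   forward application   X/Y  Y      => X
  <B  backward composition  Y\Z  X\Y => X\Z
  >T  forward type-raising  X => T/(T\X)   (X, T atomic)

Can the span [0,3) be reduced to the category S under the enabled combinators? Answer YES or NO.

[0,3] S   >
  [0,1] "today" : S/PP
  [1,3] PP   <
    [1,2] "river" : NP
    [2,3] "read" : PP\NP

YES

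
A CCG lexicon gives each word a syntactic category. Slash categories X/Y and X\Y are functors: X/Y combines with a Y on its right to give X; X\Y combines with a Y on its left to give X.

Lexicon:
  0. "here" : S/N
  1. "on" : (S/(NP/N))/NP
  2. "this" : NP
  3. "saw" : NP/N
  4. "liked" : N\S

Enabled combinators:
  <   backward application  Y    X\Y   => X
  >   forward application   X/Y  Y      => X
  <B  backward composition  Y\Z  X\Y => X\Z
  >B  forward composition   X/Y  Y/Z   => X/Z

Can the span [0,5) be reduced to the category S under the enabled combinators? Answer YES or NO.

[0,5] S   >
  [0,1] "here" : S/N
  [1,5] N   <
    [1,4] S   >
      [1,3] S/(NP/N)   >
        [1,2] "on" : (S/(NP/N))/NP
        [2,3] "this" : NP
      [3,4] "saw" : NP/N
    [4,5] "liked" : N\S

YES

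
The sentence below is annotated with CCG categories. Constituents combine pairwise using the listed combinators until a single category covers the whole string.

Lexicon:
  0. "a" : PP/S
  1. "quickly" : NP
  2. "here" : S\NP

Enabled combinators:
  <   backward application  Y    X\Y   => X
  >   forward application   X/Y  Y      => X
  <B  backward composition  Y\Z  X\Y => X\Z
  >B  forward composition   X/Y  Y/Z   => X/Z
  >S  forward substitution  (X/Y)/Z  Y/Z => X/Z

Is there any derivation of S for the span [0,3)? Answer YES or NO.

PP/S NP S\NP
CKY chart[0,3] = {PP}; S ∉ chart

NO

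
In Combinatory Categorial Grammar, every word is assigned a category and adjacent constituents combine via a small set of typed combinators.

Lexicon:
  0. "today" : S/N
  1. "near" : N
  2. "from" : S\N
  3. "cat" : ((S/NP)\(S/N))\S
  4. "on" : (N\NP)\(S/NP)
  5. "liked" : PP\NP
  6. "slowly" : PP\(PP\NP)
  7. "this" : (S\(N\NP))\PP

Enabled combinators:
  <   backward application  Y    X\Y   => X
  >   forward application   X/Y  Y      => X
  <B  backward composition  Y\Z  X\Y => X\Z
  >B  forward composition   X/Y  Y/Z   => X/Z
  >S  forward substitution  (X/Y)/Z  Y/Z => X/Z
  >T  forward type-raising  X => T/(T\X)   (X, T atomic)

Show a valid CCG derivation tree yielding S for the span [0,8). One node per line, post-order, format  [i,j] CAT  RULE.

[0,8] S   <
  [0,5] N\NP   <
    [0,4] S/NP   <
      [0,1] "today" : S/N
      [1,4] (S/NP)\(S/N)   <
        [1,3] S   >
          [1,2] S/(S\N)   >T
            [1,2] "near" : N
          [2,3] "from" : S\N
        [3,4] "cat" : ((S/NP)\(S/N))\S
    [4,5] "on" : (N\NP)\(S/NP)
  [5,8] S\(N\NP)   <
    [5,7] PP   <
      [5,6] "liked" : PP\NP
      [6,7] "slowly" : PP\(PP\NP)
    [7,8] "this" : (S\(N\NP))\PP

[0,1] S/N  lex  "today"
[1,2] N  lex  "near"
[1,2] S/(S\N)  >T
[2,3] S\N  lex  "from"
[1,3] S  >  k=2
[3,4] ((S/NP)\(S/N))\S  lex  "cat"
[1,4] (S/NP)\(S/N)  <  k=3
[0,4] S/NP  <  k=1
[4,5] (N\NP)\(S/NP)  lex  "on"
[0,5] N\NP  <  k=4
[5,6] PP\NP  lex  "liked"
[6,7] PP\(PP\NP)  lex  "slowly"
[5,7] PP  <  k=6
[7,8] (S\(N\NP))\PP  lex  "this"
[5,8] S\(N\NP)  <  k=7
[0,8] S  <  k=5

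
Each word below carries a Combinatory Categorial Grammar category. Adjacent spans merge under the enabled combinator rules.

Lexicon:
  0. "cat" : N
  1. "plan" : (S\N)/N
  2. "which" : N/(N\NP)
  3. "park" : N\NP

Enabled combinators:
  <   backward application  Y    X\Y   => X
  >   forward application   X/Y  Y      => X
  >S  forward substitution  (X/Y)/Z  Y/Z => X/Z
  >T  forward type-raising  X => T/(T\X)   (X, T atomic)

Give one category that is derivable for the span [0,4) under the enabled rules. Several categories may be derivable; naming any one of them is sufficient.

S

[0,4] S   >
  [0,1] S/(S\N)   >T
    [0,1] "cat" : N
  [1,4] S\N   >
    [1,2] "plan" : (S\N)/N
    [2,4] N   >
      [2,3] "which" : N/(N\NP)
      [3,4] "park" : N\NP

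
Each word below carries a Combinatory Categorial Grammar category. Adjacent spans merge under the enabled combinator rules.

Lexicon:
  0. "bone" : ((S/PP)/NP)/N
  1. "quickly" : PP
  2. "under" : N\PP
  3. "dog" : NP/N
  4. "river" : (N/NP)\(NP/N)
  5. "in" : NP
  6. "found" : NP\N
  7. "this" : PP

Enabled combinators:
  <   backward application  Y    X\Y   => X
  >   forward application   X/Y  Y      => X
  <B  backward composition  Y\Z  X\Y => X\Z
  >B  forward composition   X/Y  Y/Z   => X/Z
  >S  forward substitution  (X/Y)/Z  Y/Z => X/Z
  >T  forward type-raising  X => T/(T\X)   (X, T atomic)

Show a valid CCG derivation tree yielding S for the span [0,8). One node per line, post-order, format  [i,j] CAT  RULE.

[0,1] ((S/PP)/NP)/N  lex  "bone"
[1,2] PP  lex  "quickly"
[1,2] N/(N\PP)  >T
[2,3] N\PP  lex  "under"
[1,3] N  >  k=2
[0,3] (S/PP)/NP  >  k=1
[3,4] NP/N  lex  "dog"
[4,5] (N/NP)\(NP/N)  lex  "river"
[3,5] N/NP  <  k=4
[5,6] NP  lex  "in"
[3,6] N  >  k=5
[6,7] NP\N  lex  "found"
[3,7] NP  <  k=6
[0,7] S/PP  >  k=3
[7,8] PP  lex  "this"
[0,8] S  >  k=7

[0,8] S   >
  [0,7] S/PP   >
    [0,3] (S/PP)/NP   >
      [0,1] "bone" : ((S/PP)/NP)/N
      [1,3] N   >
        [1,2] N/(N\PP)   >T
          [1,2] "quickly" : PP
        [2,3] "under" : N\PP
    [3,7] NP   <
      [3,6] N   >
        [3,5] N/NP   <
          [3,4] "dog" : NP/N
          [4,5] "river" : (N/NP)\(NP/N)
        [5,6] "in" : NP
      [6,7] "found" : NP\N
  [7,8] "this" : PP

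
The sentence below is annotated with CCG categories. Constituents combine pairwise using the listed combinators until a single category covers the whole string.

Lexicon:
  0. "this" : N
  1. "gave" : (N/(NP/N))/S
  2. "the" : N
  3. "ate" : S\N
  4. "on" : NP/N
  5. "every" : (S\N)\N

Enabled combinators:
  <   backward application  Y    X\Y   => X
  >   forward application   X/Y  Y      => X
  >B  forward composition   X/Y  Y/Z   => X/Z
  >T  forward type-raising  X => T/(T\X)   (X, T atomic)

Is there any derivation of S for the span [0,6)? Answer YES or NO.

[0,6] S   <
  [0,1] "this" : N
  [1,6] S\N   <
    [1,5] N   >
      [1,4] N/(NP/N)   >
        [1,2] "gave" : (N/(NP/N))/S
        [2,4] S   <
          [2,3] "the" : N
          [3,4] "ate" : S\N
      [4,5] "on" : NP/N
    [5,6] "every" : (S\N)\N

YES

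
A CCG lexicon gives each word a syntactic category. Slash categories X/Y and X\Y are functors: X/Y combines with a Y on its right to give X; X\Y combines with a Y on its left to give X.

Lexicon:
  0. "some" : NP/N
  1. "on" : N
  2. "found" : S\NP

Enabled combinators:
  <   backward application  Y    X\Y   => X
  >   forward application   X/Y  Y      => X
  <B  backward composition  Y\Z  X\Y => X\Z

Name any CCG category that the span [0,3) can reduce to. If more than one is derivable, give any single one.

[0,3] S   <
  [0,2] NP   >
    [0,1] "some" : NP/N
    [1,2] "on" : N
  [2,3] "found" : S\NP

S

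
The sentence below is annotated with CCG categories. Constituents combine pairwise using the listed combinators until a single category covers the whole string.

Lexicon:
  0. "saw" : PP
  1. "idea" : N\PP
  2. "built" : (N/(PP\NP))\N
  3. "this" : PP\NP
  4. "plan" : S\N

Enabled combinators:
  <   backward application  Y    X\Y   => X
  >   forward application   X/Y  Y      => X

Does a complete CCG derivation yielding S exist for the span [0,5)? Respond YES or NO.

YES

[0,5] S   <
  [0,4] N   >
    [0,3] N/(PP\NP)   <
      [0,2] N   <
        [0,1] "saw" : PP
        [1,2] "idea" : N\PP
      [2,3] "built" : (N/(PP\NP))\N
    [3,4] "this" : PP\NP
  [4,5] "plan" : S\N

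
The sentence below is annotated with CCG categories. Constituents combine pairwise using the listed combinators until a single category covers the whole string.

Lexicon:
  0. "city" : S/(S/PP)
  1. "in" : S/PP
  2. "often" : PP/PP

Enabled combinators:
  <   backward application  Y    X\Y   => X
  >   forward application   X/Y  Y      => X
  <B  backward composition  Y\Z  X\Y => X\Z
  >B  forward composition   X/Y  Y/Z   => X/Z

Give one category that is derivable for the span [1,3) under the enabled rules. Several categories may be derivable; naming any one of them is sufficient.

[0,3] S   >
  [0,1] "city" : S/(S/PP)
  [1,3] S/PP   >B
    [1,2] "in" : S/PP
    [2,3] "often" : PP/PP

S/PP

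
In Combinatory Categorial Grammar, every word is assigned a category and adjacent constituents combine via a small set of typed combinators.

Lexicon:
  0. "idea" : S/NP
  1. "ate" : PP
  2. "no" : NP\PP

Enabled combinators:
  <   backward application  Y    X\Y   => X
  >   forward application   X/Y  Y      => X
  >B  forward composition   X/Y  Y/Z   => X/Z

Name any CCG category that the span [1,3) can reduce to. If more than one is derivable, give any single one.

NP

[0,3] S   >
  [0,1] "idea" : S/NP
  [1,3] NP   <
    [1,2] "ate" : PP
    [2,3] "no" : NP\PP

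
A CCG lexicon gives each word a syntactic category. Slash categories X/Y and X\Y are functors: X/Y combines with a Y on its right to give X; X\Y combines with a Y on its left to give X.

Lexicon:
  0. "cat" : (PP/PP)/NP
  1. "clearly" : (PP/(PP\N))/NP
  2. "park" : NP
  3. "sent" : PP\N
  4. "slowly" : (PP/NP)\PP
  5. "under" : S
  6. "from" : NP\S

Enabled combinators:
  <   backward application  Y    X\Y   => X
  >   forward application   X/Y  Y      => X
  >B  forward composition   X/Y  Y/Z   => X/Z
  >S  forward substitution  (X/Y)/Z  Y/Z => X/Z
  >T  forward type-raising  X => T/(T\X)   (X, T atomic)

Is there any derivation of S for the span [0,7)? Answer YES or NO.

NO

(PP/PP)/NP (PP/(PP\N))/NP NP PP\N (PP/NP)\PP S NP\S
CKY chart[0,7] = {(PP/PP)/(NP\PP), N/(N\PP), NP/(NP\PP), PP, PP/(NP\NP), PP/(PP\PP), S/(S\PP)}; S ∉ chart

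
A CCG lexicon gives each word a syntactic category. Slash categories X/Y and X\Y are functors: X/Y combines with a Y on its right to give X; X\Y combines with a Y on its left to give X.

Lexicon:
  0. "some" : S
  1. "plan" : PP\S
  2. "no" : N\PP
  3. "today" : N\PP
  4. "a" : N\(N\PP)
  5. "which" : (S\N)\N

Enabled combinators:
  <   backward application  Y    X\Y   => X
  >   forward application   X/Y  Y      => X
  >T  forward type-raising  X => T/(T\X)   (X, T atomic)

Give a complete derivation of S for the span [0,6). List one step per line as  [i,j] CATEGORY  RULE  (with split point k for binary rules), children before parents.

[0,1] S  lex  "some"
[1,2] PP\S  lex  "plan"
[0,2] PP  <  k=1
[2,3] N\PP  lex  "no"
[0,3] N  <  k=2
[3,4] N\PP  lex  "today"
[4,5] N\(N\PP)  lex  "a"
[3,5] N  <  k=4
[5,6] (S\N)\N  lex  "which"
[3,6] S\N  <  k=5
[0,6] S  <  k=3

[0,6] S   <
  [0,3] N   <
    [0,2] PP   <
      [0,1] "some" : S
      [1,2] "plan" : PP\S
    [2,3] "no" : N\PP
  [3,6] S\N   <
    [3,5] N   <
      [3,4] "today" : N\PP
      [4,5] "a" : N\(N\PP)
    [5,6] "which" : (S\N)\N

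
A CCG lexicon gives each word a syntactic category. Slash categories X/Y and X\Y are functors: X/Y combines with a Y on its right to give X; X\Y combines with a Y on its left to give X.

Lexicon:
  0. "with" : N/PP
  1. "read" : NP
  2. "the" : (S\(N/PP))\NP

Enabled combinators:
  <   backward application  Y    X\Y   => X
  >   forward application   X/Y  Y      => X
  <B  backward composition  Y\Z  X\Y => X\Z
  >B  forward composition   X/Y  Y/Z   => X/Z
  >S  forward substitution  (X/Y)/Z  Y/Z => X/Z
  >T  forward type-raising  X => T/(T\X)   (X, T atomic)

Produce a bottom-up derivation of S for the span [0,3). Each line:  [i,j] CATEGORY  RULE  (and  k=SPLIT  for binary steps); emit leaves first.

[0,1] N/PP  lex  "with"
[1,2] NP  lex  "read"
[2,3] (S\(N/PP))\NP  lex  "the"
[1,3] S\(N/PP)  <  k=2
[0,3] S  <  k=1

[0,3] S   <
  [0,1] "with" : N/PP
  [1,3] S\(N/PP)   <
    [1,2] "read" : NP
    [2,3] "the" : (S\(N/PP))\NP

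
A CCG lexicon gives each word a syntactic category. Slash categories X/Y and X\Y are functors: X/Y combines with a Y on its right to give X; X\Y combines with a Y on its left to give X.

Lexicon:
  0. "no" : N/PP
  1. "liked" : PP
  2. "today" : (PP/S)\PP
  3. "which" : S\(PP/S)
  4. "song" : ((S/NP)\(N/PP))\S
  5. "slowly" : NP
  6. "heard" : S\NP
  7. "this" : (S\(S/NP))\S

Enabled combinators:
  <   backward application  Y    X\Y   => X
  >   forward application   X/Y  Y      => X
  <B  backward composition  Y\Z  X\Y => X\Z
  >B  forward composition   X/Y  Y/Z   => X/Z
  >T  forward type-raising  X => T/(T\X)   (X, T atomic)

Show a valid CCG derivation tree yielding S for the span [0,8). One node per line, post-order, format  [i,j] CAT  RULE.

[0,8] S   <
  [0,5] S/NP   <
    [0,1] "no" : N/PP
    [1,5] (S/NP)\(N/PP)   <
      [1,4] S   <
        [1,3] PP/S   <
          [1,2] "liked" : PP
          [2,3] "today" : (PP/S)\PP
        [3,4] "which" : S\(PP/S)
      [4,5] "song" : ((S/NP)\(N/PP))\S
  [5,8] S\(S/NP)   <
    [5,7] S   <
      [5,6] "slowly" : NP
      [6,7] "heard" : S\NP
    [7,8] "this" : (S\(S/NP))\S

[0,1] N/PP  lex  "no"
[1,2] PP  lex  "liked"
[2,3] (PP/S)\PP  lex  "today"
[1,3] PP/S  <  k=2
[3,4] S\(PP/S)  lex  "which"
[1,4] S  <  k=3
[4,5] ((S/NP)\(N/PP))\S  lex  "song"
[1,5] (S/NP)\(N/PP)  <  k=4
[0,5] S/NP  <  k=1
[5,6] NP  lex  "slowly"
[6,7] S\NP  lex  "heard"
[5,7] S  <  k=6
[7,8] (S\(S/NP))\S  lex  "this"
[5,8] S\(S/NP)  <  k=7
[0,8] S  <  k=5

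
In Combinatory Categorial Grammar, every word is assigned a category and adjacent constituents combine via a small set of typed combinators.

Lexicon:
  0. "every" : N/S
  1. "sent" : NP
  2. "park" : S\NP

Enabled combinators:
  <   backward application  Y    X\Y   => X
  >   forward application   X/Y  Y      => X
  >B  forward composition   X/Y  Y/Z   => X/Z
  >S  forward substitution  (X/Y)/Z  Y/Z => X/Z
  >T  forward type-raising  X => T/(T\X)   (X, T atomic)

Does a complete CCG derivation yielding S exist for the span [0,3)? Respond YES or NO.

N/S NP S\NP
CKY chart[0,3] = {N, N/(N\N), N/(S\S), NP/(NP\N), PP/(PP\N), S/(S\N)}; S ∉ chart

NO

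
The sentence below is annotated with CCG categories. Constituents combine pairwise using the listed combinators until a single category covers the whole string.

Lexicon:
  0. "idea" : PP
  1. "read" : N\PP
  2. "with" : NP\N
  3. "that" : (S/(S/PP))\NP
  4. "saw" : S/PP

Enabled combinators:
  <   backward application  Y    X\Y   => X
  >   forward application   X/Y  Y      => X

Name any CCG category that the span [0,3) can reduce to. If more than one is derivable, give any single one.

[0,5] S   >
  [0,4] S/(S/PP)   <
    [0,3] NP   <
      [0,2] N   <
        [0,1] "idea" : PP
        [1,2] "read" : N\PP
      [2,3] "with" : NP\N
    [3,4] "that" : (S/(S/PP))\NP
  [4,5] "saw" : S/PP

NP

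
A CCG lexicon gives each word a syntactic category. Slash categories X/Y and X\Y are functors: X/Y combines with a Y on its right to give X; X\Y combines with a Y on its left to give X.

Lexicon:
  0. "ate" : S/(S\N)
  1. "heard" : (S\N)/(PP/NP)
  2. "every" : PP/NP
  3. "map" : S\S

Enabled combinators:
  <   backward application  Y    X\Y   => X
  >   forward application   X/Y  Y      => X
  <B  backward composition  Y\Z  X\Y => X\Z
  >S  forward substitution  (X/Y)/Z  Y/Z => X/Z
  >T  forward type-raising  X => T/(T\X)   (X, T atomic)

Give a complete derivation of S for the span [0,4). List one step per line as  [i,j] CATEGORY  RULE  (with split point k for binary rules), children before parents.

[0,1] S/(S\N)  lex  "ate"
[1,2] (S\N)/(PP/NP)  lex  "heard"
[2,3] PP/NP  lex  "every"
[1,3] S\N  >  k=2
[3,4] S\S  lex  "map"
[1,4] S\N  <B  k=3
[0,4] S  >  k=1

[0,4] S   >
  [0,1] "ate" : S/(S\N)
  [1,4] S\N   <B
    [1,3] S\N   >
      [1,2] "heard" : (S\N)/(PP/NP)
      [2,3] "every" : PP/NP
    [3,4] "map" : S\S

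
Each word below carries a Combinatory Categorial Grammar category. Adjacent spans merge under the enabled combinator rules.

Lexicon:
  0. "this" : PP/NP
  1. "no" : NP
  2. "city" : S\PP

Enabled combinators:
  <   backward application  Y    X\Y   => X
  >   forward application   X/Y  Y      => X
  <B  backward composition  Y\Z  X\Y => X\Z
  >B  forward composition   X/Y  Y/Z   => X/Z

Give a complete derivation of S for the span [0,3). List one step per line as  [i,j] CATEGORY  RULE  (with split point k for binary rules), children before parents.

[0,3] S   <
  [0,2] PP   >
    [0,1] "this" : PP/NP
    [1,2] "no" : NP
  [2,3] "city" : S\PP

[0,1] PP/NP  lex  "this"
[1,2] NP  lex  "no"
[0,2] PP  >  k=1
[2,3] S\PP  lex  "city"
[0,3] S  <  k=2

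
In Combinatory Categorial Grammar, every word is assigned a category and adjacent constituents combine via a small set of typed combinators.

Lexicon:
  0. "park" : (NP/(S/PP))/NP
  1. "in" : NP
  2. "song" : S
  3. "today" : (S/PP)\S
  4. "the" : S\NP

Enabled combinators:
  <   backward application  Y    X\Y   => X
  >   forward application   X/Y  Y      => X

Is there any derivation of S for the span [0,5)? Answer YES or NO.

[0,5] S   <
  [0,4] NP   >
    [0,2] NP/(S/PP)   >
      [0,1] "park" : (NP/(S/PP))/NP
      [1,2] "in" : NP
    [2,4] S/PP   <
      [2,3] "song" : S
      [3,4] "today" : (S/PP)\S
  [4,5] "the" : S\NP

YES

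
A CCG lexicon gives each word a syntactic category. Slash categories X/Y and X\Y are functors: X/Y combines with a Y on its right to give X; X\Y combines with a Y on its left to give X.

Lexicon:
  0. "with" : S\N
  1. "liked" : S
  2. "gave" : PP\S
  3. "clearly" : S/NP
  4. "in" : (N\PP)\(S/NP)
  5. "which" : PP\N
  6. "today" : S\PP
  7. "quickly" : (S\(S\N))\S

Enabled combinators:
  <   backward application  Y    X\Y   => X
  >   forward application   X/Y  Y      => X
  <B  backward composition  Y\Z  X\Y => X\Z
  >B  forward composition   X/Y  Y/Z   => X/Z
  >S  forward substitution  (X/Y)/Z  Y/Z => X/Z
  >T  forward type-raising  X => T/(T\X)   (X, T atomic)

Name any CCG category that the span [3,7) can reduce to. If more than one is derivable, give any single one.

S\PP

[0,8] S   <
  [0,1] "with" : S\N
  [1,8] S\(S\N)   <
    [1,7] S   <
      [1,3] PP   <
        [1,2] "liked" : S
        [2,3] "gave" : PP\S
      [3,7] S\PP   <B
        [3,6] PP\PP   <B
          [3,5] N\PP   <
            [3,4] "clearly" : S/NP
            [4,5] "in" : (N\PP)\(S/NP)
          [5,6] "which" : PP\N
        [6,7] "today" : S\PP
    [7,8] "quickly" : (S\(S\N))\S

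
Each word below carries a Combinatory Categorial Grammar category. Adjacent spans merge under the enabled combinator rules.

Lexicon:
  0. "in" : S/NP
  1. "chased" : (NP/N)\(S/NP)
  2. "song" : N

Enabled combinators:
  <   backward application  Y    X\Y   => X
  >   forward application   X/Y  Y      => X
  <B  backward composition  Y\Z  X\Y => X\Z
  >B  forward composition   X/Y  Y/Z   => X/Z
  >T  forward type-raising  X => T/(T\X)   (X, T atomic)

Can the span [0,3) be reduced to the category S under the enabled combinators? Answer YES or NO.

S/NP (NP/N)\(S/NP) N
CKY chart[0,3] = {N/(N\NP), NP, NP/(NP\NP), NP/(N\N), PP/(PP\NP), S/(S\NP)}; S ∉ chart

NO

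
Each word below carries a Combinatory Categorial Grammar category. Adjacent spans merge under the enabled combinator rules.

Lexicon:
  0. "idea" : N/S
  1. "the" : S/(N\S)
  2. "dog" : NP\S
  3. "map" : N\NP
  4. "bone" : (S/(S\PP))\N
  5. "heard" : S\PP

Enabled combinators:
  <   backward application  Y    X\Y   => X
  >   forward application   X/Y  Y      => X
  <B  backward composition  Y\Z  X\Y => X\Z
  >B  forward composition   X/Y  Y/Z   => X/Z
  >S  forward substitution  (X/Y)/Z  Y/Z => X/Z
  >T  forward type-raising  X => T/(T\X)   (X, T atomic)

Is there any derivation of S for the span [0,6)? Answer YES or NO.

[0,6] S   >
  [0,5] S/(S\PP)   <
    [0,4] N   >
      [0,1] "idea" : N/S
      [1,4] S   >
        [1,2] "the" : S/(N\S)
        [2,4] N\S   <B
          [2,3] "dog" : NP\S
          [3,4] "map" : N\NP
    [4,5] "bone" : (S/(S\PP))\N
  [5,6] "heard" : S\PP

YES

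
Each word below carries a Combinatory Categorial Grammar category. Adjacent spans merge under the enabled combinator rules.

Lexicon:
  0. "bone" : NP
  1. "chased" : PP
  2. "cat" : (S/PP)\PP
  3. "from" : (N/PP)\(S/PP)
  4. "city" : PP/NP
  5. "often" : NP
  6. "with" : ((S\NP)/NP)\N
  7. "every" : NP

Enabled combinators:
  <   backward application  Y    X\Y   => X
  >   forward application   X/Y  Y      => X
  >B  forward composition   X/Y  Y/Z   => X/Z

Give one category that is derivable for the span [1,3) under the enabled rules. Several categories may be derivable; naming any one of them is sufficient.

S/PP

[0,8] S   <
  [0,1] "bone" : NP
  [1,8] S\NP   >
    [1,7] (S\NP)/NP   <
      [1,6] N   >
        [1,4] N/PP   <
          [1,3] S/PP   <
            [1,2] "chased" : PP
            [2,3] "cat" : (S/PP)\PP
          [3,4] "from" : (N/PP)\(S/PP)
        [4,6] PP   >
          [4,5] "city" : PP/NP
          [5,6] "often" : NP
      [6,7] "with" : ((S\NP)/NP)\N
    [7,8] "every" : NP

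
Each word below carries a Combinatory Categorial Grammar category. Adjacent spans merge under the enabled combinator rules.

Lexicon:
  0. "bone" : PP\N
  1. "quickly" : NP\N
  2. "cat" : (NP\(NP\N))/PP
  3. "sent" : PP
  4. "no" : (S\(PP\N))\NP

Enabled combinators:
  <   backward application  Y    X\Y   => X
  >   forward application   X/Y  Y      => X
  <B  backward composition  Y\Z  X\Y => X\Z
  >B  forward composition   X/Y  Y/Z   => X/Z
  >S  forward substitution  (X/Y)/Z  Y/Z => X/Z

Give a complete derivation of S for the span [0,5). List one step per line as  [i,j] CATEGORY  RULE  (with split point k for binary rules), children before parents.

[0,1] PP\N  lex  "bone"
[1,2] NP\N  lex  "quickly"
[2,3] (NP\(NP\N))/PP  lex  "cat"
[3,4] PP  lex  "sent"
[2,4] NP\(NP\N)  >  k=3
[1,4] NP  <  k=2
[4,5] (S\(PP\N))\NP  lex  "no"
[1,5] S\(PP\N)  <  k=4
[0,5] S  <  k=1

[0,5] S   <
  [0,1] "bone" : PP\N
  [1,5] S\(PP\N)   <
    [1,4] NP   <
      [1,2] "quickly" : NP\N
      [2,4] NP\(NP\N)   >
        [2,3] "cat" : (NP\(NP\N))/PP
        [3,4] "sent" : PP
    [4,5] "no" : (S\(PP\N))\NP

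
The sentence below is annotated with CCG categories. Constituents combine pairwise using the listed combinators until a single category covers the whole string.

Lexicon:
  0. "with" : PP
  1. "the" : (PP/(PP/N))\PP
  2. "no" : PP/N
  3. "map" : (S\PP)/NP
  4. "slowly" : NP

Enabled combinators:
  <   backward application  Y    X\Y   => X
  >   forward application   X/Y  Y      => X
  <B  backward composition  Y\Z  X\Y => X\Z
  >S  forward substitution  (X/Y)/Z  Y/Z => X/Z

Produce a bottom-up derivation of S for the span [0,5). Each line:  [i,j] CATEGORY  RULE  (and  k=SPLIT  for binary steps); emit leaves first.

[0,1] PP  lex  "with"
[1,2] (PP/(PP/N))\PP  lex  "the"
[0,2] PP/(PP/N)  <  k=1
[2,3] PP/N  lex  "no"
[0,3] PP  >  k=2
[3,4] (S\PP)/NP  lex  "map"
[4,5] NP  lex  "slowly"
[3,5] S\PP  >  k=4
[0,5] S  <  k=3

[0,5] S   <
  [0,3] PP   >
    [0,2] PP/(PP/N)   <
      [0,1] "with" : PP
      [1,2] "the" : (PP/(PP/N))\PP
    [2,3] "no" : PP/N
  [3,5] S\PP   >
    [3,4] "map" : (S\PP)/NP
    [4,5] "slowly" : NP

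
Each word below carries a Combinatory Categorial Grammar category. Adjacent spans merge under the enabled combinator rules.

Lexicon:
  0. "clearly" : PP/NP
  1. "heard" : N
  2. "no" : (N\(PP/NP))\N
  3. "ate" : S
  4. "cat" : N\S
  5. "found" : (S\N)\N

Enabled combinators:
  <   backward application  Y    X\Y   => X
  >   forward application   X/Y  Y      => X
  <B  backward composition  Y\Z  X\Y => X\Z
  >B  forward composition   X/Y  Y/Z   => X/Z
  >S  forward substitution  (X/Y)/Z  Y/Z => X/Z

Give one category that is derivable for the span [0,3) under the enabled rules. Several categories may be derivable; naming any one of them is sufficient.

[0,6] S   <
  [0,3] N   <
    [0,1] "clearly" : PP/NP
    [1,3] N\(PP/NP)   <
      [1,2] "heard" : N
      [2,3] "no" : (N\(PP/NP))\N
  [3,6] S\N   <
    [3,5] N   <
      [3,4] "ate" : S
      [4,5] "cat" : N\S
    [5,6] "found" : (S\N)\N

N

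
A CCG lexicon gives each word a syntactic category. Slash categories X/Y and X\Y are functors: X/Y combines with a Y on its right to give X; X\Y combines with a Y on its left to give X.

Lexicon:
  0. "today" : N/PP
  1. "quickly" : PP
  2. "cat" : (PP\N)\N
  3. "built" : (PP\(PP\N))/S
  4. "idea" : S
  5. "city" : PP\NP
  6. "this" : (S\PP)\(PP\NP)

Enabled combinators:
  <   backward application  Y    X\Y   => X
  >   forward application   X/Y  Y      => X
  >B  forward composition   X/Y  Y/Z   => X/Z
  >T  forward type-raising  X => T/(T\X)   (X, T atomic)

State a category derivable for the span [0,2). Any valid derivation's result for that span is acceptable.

[0,7] S   <
  [0,5] PP   <
    [0,3] PP\N   <
      [0,2] N   >
        [0,1] "today" : N/PP
        [1,2] "quickly" : PP
      [2,3] "cat" : (PP\N)\N
    [3,5] PP\(PP\N)   >
      [3,4] "built" : (PP\(PP\N))/S
      [4,5] "idea" : S
  [5,7] S\PP   <
    [5,6] "city" : PP\NP
    [6,7] "this" : (S\PP)\(PP\NP)

N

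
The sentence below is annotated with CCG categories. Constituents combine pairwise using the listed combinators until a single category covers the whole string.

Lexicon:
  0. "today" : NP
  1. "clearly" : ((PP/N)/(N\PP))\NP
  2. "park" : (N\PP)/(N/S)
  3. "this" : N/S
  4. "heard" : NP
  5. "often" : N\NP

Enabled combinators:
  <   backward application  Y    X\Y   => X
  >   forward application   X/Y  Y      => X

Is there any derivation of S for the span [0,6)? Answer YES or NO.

NO

NP ((PP/N)/(N\PP))\NP (N\PP)/(N/S) N/S NP N\NP
CKY chart[0,6] = {PP}; S ∉ chart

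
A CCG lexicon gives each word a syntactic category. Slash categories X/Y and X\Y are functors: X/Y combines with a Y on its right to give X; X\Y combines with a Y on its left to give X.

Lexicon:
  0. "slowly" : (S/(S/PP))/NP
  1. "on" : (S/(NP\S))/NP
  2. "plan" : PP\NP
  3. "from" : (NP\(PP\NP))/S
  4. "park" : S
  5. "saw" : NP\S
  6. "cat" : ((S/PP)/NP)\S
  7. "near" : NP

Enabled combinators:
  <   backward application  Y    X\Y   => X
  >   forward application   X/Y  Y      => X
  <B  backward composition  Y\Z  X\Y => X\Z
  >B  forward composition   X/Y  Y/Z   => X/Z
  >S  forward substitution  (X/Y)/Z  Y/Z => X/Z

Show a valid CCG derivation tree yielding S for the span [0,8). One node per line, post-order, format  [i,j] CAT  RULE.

[0,1] (S/(S/PP))/NP  lex  "slowly"
[1,2] (S/(NP\S))/NP  lex  "on"
[2,3] PP\NP  lex  "plan"
[3,4] (NP\(PP\NP))/S  lex  "from"
[4,5] S  lex  "park"
[3,5] NP\(PP\NP)  >  k=4
[2,5] NP  <  k=3
[1,5] S/(NP\S)  >  k=2
[5,6] NP\S  lex  "saw"
[1,6] S  >  k=5
[6,7] ((S/PP)/NP)\S  lex  "cat"
[1,7] (S/PP)/NP  <  k=6
[0,7] S/NP  >S  k=1
[7,8] NP  lex  "near"
[0,8] S  >  k=7

[0,8] S   >
  [0,7] S/NP   >S
    [0,1] "slowly" : (S/(S/PP))/NP
    [1,7] (S/PP)/NP   <
      [1,6] S   >
        [1,5] S/(NP\S)   >
          [1,2] "on" : (S/(NP\S))/NP
          [2,5] NP   <
            [2,3] "plan" : PP\NP
            [3,5] NP\(PP\NP)   >
              [3,4] "from" : (NP\(PP\NP))/S
              [4,5] "park" : S
        [5,6] "saw" : NP\S
      [6,7] "cat" : ((S/PP)/NP)\S
  [7,8] "near" : NP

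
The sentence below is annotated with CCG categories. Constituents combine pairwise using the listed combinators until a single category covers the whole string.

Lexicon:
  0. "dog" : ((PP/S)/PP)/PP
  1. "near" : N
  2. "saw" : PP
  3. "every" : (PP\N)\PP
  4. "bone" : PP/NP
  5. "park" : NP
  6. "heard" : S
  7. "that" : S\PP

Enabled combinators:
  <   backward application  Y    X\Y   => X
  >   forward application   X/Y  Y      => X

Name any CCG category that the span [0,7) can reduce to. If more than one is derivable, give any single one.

PP

[0,8] S   <
  [0,7] PP   >
    [0,6] PP/S   >
      [0,4] (PP/S)/PP   >
        [0,1] "dog" : ((PP/S)/PP)/PP
        [1,4] PP   <
          [1,2] "near" : N
          [2,4] PP\N   <
            [2,3] "saw" : PP
            [3,4] "every" : (PP\N)\PP
      [4,6] PP   >
        [4,5] "bone" : PP/NP
        [5,6] "park" : NP
    [6,7] "heard" : S
  [7,8] "that" : S\PP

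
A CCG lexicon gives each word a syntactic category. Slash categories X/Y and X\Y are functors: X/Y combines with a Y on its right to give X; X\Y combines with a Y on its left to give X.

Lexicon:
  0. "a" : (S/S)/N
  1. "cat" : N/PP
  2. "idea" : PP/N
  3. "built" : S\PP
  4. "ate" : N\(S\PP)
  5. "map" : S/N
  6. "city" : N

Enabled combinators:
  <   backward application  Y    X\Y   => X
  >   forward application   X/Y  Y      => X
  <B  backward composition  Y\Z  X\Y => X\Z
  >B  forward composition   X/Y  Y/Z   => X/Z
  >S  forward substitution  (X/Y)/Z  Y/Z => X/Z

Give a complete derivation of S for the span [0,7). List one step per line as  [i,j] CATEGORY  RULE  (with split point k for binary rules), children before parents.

[0,7] S   >
  [0,6] S/N   >B
    [0,5] S/S   >
      [0,1] "a" : (S/S)/N
      [1,5] N   >
        [1,2] "cat" : N/PP
        [2,5] PP   >
          [2,3] "idea" : PP/N
          [3,5] N   <
            [3,4] "built" : S\PP
            [4,5] "ate" : N\(S\PP)
    [5,6] "map" : S/N
  [6,7] "city" : N

[0,1] (S/S)/N  lex  "a"
[1,2] N/PP  lex  "cat"
[2,3] PP/N  lex  "idea"
[3,4] S\PP  lex  "built"
[4,5] N\(S\PP)  lex  "ate"
[3,5] N  <  k=4
[2,5] PP  >  k=3
[1,5] N  >  k=2
[0,5] S/S  >  k=1
[5,6] S/N  lex  "map"
[0,6] S/N  >B  k=5
[6,7] N  lex  "city"
[0,7] S  >  k=6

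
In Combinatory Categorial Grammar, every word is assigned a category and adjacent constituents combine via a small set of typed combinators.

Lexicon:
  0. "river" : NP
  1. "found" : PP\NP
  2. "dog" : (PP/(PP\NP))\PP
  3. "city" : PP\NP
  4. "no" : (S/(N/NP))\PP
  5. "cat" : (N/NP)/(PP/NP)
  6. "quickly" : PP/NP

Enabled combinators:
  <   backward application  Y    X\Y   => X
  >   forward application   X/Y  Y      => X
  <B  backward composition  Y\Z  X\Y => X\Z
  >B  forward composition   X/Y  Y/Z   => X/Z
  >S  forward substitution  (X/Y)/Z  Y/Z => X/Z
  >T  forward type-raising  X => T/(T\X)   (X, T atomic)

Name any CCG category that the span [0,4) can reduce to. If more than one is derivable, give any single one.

PP

[0,7] S   >
  [0,5] S/(N/NP)   <
    [0,4] PP   >
      [0,3] PP/(PP\NP)   <
        [0,2] PP   >
          [0,1] PP/(PP\NP)   >T
            [0,1] "river" : NP
          [1,2] "found" : PP\NP
        [2,3] "dog" : (PP/(PP\NP))\PP
      [3,4] "city" : PP\NP
    [4,5] "no" : (S/(N/NP))\PP
  [5,7] N/NP   >
    [5,6] "cat" : (N/NP)/(PP/NP)
    [6,7] "quickly" : PP/NP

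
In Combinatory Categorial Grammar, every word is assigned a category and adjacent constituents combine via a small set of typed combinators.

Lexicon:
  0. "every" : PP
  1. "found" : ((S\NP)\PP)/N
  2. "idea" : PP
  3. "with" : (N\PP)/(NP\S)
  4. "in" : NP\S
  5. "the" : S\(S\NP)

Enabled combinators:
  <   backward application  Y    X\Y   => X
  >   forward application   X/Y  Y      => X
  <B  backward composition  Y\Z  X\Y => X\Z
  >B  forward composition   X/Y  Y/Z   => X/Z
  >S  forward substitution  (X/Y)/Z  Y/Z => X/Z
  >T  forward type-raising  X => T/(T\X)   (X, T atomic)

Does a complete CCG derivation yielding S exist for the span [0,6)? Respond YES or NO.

[0,6] S   <
  [0,5] S\NP   <
    [0,1] "every" : PP
    [1,5] (S\NP)\PP   >
      [1,2] "found" : ((S\NP)\PP)/N
      [2,5] N   <
        [2,3] "idea" : PP
        [3,5] N\PP   >
          [3,4] "with" : (N\PP)/(NP\S)
          [4,5] "in" : NP\S
  [5,6] "the" : S\(S\NP)

YES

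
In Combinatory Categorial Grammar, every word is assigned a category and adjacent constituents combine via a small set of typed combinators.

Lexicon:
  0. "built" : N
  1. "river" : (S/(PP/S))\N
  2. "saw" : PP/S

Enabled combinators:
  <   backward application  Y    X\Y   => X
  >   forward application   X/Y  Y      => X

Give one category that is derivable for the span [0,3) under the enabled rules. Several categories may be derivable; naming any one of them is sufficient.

[0,3] S   >
  [0,2] S/(PP/S)   <
    [0,1] "built" : N
    [1,2] "river" : (S/(PP/S))\N
  [2,3] "saw" : PP/S

S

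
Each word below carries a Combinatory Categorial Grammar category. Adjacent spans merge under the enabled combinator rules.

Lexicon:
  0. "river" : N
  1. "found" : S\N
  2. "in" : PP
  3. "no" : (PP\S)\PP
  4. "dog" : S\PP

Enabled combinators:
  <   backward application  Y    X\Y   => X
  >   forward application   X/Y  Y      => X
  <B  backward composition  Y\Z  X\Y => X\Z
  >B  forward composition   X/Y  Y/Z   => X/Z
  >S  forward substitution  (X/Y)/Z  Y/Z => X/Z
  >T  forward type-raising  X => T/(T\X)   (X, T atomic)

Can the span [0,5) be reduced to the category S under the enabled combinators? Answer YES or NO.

[0,5] S   <
  [0,4] PP   <
    [0,2] S   <
      [0,1] "river" : N
      [1,2] "found" : S\N
    [2,4] PP\S   <
      [2,3] "in" : PP
      [3,4] "no" : (PP\S)\PP
  [4,5] "dog" : S\PP

YES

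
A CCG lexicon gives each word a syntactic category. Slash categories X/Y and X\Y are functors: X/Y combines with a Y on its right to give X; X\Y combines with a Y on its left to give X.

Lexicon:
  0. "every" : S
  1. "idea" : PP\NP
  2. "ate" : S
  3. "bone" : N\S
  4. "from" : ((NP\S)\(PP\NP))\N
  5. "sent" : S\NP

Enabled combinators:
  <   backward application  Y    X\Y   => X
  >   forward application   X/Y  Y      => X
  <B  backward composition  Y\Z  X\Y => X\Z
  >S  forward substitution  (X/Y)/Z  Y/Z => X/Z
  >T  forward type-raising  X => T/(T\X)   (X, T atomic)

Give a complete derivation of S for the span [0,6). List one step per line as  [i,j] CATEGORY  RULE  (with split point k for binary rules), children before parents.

[0,1] S  lex  "every"
[0,1] NP/(NP\S)  >T
[1,2] PP\NP  lex  "idea"
[2,3] S  lex  "ate"
[3,4] N\S  lex  "bone"
[2,4] N  <  k=3
[4,5] ((NP\S)\(PP\NP))\N  lex  "from"
[2,5] (NP\S)\(PP\NP)  <  k=4
[1,5] NP\S  <  k=2
[0,5] NP  >  k=1
[5,6] S\NP  lex  "sent"
[0,6] S  <  k=5

[0,6] S   <
  [0,5] NP   >
    [0,1] NP/(NP\S)   >T
      [0,1] "every" : S
    [1,5] NP\S   <
      [1,2] "idea" : PP\NP
      [2,5] (NP\S)\(PP\NP)   <
        [2,4] N   <
          [2,3] "ate" : S
          [3,4] "bone" : N\S
        [4,5] "from" : ((NP\S)\(PP\NP))\N
  [5,6] "sent" : S\NP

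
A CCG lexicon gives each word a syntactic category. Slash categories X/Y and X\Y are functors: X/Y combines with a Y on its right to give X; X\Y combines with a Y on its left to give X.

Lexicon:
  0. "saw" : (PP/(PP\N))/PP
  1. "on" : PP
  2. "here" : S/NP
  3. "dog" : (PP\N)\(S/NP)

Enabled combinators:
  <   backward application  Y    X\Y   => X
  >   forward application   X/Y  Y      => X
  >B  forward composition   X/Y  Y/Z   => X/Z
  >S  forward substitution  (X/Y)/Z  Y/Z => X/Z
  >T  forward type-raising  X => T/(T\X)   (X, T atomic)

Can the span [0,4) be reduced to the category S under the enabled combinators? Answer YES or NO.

(PP/(PP\N))/PP PP S/NP (PP\N)\(S/NP)
CKY chart[0,4] = {N/(N\PP), NP/(NP\PP), PP, PP/(PP\PP), S/(S\PP)}; S ∉ chart

NO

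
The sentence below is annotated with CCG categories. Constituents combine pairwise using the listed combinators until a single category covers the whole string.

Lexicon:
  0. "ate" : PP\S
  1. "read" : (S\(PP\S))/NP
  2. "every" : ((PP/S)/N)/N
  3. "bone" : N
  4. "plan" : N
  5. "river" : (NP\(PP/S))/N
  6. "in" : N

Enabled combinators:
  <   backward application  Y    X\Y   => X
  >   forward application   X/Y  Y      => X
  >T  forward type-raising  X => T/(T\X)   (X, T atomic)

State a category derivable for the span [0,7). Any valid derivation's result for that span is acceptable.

S

[0,7] S   <
  [0,1] "ate" : PP\S
  [1,7] S\(PP\S)   >
    [1,2] "read" : (S\(PP\S))/NP
    [2,7] NP   <
      [2,5] PP/S   >
        [2,4] (PP/S)/N   >
          [2,3] "every" : ((PP/S)/N)/N
          [3,4] "bone" : N
        [4,5] "plan" : N
      [5,7] NP\(PP/S)   >
        [5,6] "river" : (NP\(PP/S))/N
        [6,7] "in" : N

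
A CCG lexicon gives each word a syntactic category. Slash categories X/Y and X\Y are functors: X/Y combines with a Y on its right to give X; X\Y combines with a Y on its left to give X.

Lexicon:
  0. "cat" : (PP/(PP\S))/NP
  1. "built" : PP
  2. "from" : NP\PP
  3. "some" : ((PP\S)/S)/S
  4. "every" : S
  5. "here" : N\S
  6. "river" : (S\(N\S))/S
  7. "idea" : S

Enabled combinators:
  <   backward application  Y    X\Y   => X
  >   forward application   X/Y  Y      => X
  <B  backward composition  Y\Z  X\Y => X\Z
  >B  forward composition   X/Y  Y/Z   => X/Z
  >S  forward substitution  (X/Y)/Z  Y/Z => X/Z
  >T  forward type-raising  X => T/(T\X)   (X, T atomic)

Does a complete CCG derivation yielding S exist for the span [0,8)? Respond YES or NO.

(PP/(PP\S))/NP PP NP\PP ((PP\S)/S)/S S N\S (S\(N\S))/S S
CKY chart[0,8] = {N/(N\PP), NP/(NP\PP), PP, PP/(PP\PP), PP/(S\S), S/(S\PP)}; S ∉ chart

NO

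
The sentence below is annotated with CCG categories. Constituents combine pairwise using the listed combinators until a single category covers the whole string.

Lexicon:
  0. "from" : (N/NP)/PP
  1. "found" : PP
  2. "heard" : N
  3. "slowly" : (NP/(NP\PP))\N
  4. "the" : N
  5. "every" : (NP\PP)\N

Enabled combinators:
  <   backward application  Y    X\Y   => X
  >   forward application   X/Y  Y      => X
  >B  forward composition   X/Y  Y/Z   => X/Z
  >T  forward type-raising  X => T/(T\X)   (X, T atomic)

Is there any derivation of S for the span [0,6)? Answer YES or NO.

NO

(N/NP)/PP PP N (NP/(NP\PP))\N N (NP\PP)\N
CKY chart[0,6] = {N, N/(NP\NP), N/(N\N), NP/(NP\N), PP/(PP\N), S/(S\N)}; S ∉ chart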